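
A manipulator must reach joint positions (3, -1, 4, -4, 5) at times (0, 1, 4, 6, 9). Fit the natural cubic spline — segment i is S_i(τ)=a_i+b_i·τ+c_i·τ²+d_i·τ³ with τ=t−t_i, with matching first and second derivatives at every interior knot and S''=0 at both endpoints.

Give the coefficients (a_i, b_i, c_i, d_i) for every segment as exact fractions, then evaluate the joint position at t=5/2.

Δ: Δ0=-4, Δ1=5/3, Δ2=-4, Δ3=3
row 1: diag=8, rhs=34; c'=3/8, d'=17/4
row 2: denom=10−3·3/8=71/8; d'=(-34−3·17/4)/(71/8)=-374/71
row 3: denom=10−2·16/71=678/71; d'=(42−2·-374/71)/(678/71)=1865/339
back: M3=1865/339
back: M2=-374/71−16/71·1865/339=-2206/339
back: M1=17/4−3/8·-2206/339=756/113
M: M0=0, M1=756/113, M2=-2206/339, M3=1865/339, M4=0
seg 0: a=3, c=M0/2=0, d=(M1−M0)/(6·1)=126/113, b=Δ0−h0·(2M0+M1)/6=-578/113
seg 1: a=-1, c=M1/2=378/113, d=(M2−M1)/(6·3)=-2237/3051, b=Δ1−h1·(2M1+M2)/6=-200/113
seg 2: a=4, c=M2/2=-1103/339, d=(M3−M2)/(6·2)=1357/1356, b=Δ2−h2·(2M2+M3)/6=-169/113
seg 3: a=-4, c=M3/2=1865/678, d=(M4−M3)/(6·3)=-1865/6102, b=Δ3−h3·(2M3+M4)/6=-848/339
t_q=5/2 → seg 1, τ=3/2; S=-1+-200/113·τ+378/113·τ²+-2237/3051·τ³=1263/904

  seg 0: a=3 b=-578/113 c=0 d=126/113
  seg 1: a=-1 b=-200/113 c=378/113 d=-2237/3051
  seg 2: a=4 b=-169/113 c=-1103/339 d=1357/1356
  seg 3: a=-4 b=-848/339 c=1865/678 d=-1865/6102
S(5/2) = 1263/904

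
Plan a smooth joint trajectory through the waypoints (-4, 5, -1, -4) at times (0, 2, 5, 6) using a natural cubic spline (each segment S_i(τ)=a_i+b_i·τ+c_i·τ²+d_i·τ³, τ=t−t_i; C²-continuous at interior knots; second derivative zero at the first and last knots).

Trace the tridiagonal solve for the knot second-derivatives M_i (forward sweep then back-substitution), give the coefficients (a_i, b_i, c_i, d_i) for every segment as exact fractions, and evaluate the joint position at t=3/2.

  seg 0: a=-4 b=835/142 c=0 d=-49/142
  seg 1: a=5 b=247/142 c=-147/71 d=39/142
  seg 2: a=-1 b=-232/71 c=57/142 d=-19/142
S(3/2) = 4153/1136

Δ: Δ0=9/2, Δ1=-2, Δ2=-3
row 1: diag=10, rhs=-39; c'=3/10, d'=-39/10
row 2: denom=8−3·3/10=71/10; d'=(-6−3·-39/10)/(71/10)=57/71
back: M2=57/71
back: M1=-39/10−3/10·57/71=-294/71
M: M0=0, M1=-294/71, M2=57/71, M3=0
seg 0: a=-4, c=M0/2=0, d=(M1−M0)/(6·2)=-49/142, b=Δ0−h0·(2M0+M1)/6=835/142
seg 1: a=5, c=M1/2=-147/71, d=(M2−M1)/(6·3)=39/142, b=Δ1−h1·(2M1+M2)/6=247/142
seg 2: a=-1, c=M2/2=57/142, d=(M3−M2)/(6·1)=-19/142, b=Δ2−h2·(2M2+M3)/6=-232/71
t_q=3/2 → seg 0, τ=3/2; S=-4+835/142·τ+0·τ²+-49/142·τ³=4153/1136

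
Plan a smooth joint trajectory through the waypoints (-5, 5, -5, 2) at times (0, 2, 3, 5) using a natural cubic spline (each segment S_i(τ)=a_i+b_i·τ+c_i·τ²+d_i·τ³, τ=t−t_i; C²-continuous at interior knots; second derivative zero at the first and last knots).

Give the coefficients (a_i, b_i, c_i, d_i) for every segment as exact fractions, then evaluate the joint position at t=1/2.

Δ: Δ0=5, Δ1=-10, Δ2=7/2
row 1: diag=6, rhs=-90; c'=1/6, d'=-15
row 2: denom=6−1·1/6=35/6; d'=(81−1·-15)/(35/6)=576/35
back: M2=576/35
back: M1=-15−1/6·576/35=-621/35
M: M0=0, M1=-621/35, M2=576/35, M3=0
seg 0: a=-5, c=M0/2=0, d=(M1−M0)/(6·2)=-207/140, b=Δ0−h0·(2M0+M1)/6=382/35
seg 1: a=5, c=M1/2=-621/70, d=(M2−M1)/(6·1)=57/10, b=Δ1−h1·(2M1+M2)/6=-239/35
seg 2: a=-5, c=M2/2=288/35, d=(M3−M2)/(6·2)=-48/35, b=Δ2−h2·(2M2+M3)/6=-523/70
t_q=1/2 → seg 0, τ=1/2; S=-5+382/35·τ+0·τ²+-207/140·τ³=61/224

  seg 0: a=-5 b=382/35 c=0 d=-207/140
  seg 1: a=5 b=-239/35 c=-621/70 d=57/10
  seg 2: a=-5 b=-523/70 c=288/35 d=-48/35
S(1/2) = 61/224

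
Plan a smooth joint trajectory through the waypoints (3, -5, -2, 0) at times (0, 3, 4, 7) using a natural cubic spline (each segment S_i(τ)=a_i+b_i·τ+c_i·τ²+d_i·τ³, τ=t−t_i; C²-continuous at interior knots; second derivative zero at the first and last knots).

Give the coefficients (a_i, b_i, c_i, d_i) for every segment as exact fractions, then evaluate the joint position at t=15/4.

  seg 0: a=3 b=-311/63 c=0 d=143/567
  seg 1: a=-5 b=118/63 c=143/63 d=-8/7
  seg 2: a=-2 b=188/63 c=-73/63 d=73/567
S(15/4) = -941/336

Δ: Δ0=-8/3, Δ1=3, Δ2=2/3
row 1: diag=8, rhs=34; c'=1/8, d'=17/4
row 2: denom=8−1·1/8=63/8; d'=(-14−1·17/4)/(63/8)=-146/63
back: M2=-146/63
back: M1=17/4−1/8·-146/63=286/63
M: M0=0, M1=286/63, M2=-146/63, M3=0
seg 0: a=3, c=M0/2=0, d=(M1−M0)/(6·3)=143/567, b=Δ0−h0·(2M0+M1)/6=-311/63
seg 1: a=-5, c=M1/2=143/63, d=(M2−M1)/(6·1)=-8/7, b=Δ1−h1·(2M1+M2)/6=118/63
seg 2: a=-2, c=M2/2=-73/63, d=(M3−M2)/(6·3)=73/567, b=Δ2−h2·(2M2+M3)/6=188/63
t_q=15/4 → seg 1, τ=3/4; S=-5+118/63·τ+143/63·τ²+-8/7·τ³=-941/336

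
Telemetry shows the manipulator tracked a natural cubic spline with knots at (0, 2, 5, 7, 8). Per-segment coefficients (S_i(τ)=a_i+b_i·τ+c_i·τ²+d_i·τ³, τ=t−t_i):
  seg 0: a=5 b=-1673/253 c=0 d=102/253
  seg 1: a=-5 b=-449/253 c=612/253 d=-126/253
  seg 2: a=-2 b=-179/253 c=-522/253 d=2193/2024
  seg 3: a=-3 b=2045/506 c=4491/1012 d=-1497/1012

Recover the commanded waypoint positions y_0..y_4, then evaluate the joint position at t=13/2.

y_0=5 y_1=-5 y_2=-2 y_3=-3 y_4=4
S(13/2) = -65525/16192

y_0 = S_0(0) = a_0 = 5
y_1 = S_1(0) = a_1 = -5
y_2 = S_2(0) = a_2 = -2
y_3 = S_3(0) = a_3 = -3
y_4 = S_3(1) = 4
t_q=13/2 is in segment 2 (τ=3/2); S_2(τ)=-65525/16192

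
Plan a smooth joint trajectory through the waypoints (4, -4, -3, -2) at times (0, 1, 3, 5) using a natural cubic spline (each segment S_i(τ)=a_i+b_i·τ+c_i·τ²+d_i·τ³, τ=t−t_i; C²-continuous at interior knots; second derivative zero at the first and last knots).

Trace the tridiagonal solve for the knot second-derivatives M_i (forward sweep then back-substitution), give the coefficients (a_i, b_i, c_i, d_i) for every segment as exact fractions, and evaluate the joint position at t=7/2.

Δ: Δ0=-8, Δ1=1/2, Δ2=1/2
row 1: diag=6, rhs=51; c'=1/3, d'=17/2
row 2: denom=8−2·1/3=22/3; d'=(0−2·17/2)/(22/3)=-51/22
back: M2=-51/22
back: M1=17/2−1/3·-51/22=102/11
M: M0=0, M1=102/11, M2=-51/22, M3=0
seg 0: a=4, c=M0/2=0, d=(M1−M0)/(6·1)=17/11, b=Δ0−h0·(2M0+M1)/6=-105/11
seg 1: a=-4, c=M1/2=51/11, d=(M2−M1)/(6·2)=-85/88, b=Δ1−h1·(2M1+M2)/6=-54/11
seg 2: a=-3, c=M2/2=-51/44, d=(M3−M2)/(6·2)=17/88, b=Δ2−h2·(2M2+M3)/6=45/22
t_q=7/2 → seg 2, τ=1/2; S=-3+45/22·τ+-51/44·τ²+17/88·τ³=-1579/704

  seg 0: a=4 b=-105/11 c=0 d=17/11
  seg 1: a=-4 b=-54/11 c=51/11 d=-85/88
  seg 2: a=-3 b=45/22 c=-51/44 d=17/88
S(7/2) = -1579/704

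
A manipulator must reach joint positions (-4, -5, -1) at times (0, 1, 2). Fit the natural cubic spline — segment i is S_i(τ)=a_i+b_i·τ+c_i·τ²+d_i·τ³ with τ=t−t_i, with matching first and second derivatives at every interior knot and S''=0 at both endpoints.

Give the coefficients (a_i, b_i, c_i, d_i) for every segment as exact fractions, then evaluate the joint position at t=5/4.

Δ: Δ0=-1, Δ1=4
row 1: diag=4, rhs=30; c'=1/4, d'=15/2
back: M1=15/2
M: M0=0, M1=15/2, M2=0
seg 0: a=-4, c=M0/2=0, d=(M1−M0)/(6·1)=5/4, b=Δ0−h0·(2M0+M1)/6=-9/4
seg 1: a=-5, c=M1/2=15/4, d=(M2−M1)/(6·1)=-5/4, b=Δ1−h1·(2M1+M2)/6=3/2
t_q=5/4 → seg 1, τ=1/4; S=-5+3/2·τ+15/4·τ²+-5/4·τ³=-1129/256

  seg 0: a=-4 b=-9/4 c=0 d=5/4
  seg 1: a=-5 b=3/2 c=15/4 d=-5/4
S(5/4) = -1129/256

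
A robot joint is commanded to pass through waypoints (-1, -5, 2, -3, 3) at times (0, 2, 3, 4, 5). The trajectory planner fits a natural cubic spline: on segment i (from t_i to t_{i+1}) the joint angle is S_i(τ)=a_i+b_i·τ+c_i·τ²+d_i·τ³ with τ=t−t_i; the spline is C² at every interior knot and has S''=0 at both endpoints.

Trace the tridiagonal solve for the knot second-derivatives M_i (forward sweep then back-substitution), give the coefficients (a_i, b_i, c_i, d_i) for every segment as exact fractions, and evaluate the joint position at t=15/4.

Δ: Δ0=-2, Δ1=7, Δ2=-5, Δ3=6
row 1: diag=6, rhs=54; c'=1/6, d'=9
row 2: denom=4−1·1/6=23/6; d'=(-72−1·9)/(23/6)=-486/23
row 3: denom=4−1·6/23=86/23; d'=(66−1·-486/23)/(86/23)=1002/43
back: M3=1002/43
back: M2=-486/23−6/23·1002/43=-1170/43
back: M1=9−1/6·-1170/43=582/43
M: M0=0, M1=582/43, M2=-1170/43, M3=1002/43, M4=0
seg 0: a=-1, c=M0/2=0, d=(M1−M0)/(6·2)=97/86, b=Δ0−h0·(2M0+M1)/6=-280/43
seg 1: a=-5, c=M1/2=291/43, d=(M2−M1)/(6·1)=-292/43, b=Δ1−h1·(2M1+M2)/6=302/43
seg 2: a=2, c=M2/2=-585/43, d=(M3−M2)/(6·1)=362/43, b=Δ2−h2·(2M2+M3)/6=8/43
seg 3: a=-3, c=M3/2=501/43, d=(M4−M3)/(6·1)=-167/43, b=Δ3−h3·(2M3+M4)/6=-76/43
t_q=15/4 → seg 2, τ=3/4; S=2+8/43·τ+-585/43·τ²+362/43·τ³=-2699/1376

  seg 0: a=-1 b=-280/43 c=0 d=97/86
  seg 1: a=-5 b=302/43 c=291/43 d=-292/43
  seg 2: a=2 b=8/43 c=-585/43 d=362/43
  seg 3: a=-3 b=-76/43 c=501/43 d=-167/43
S(15/4) = -2699/1376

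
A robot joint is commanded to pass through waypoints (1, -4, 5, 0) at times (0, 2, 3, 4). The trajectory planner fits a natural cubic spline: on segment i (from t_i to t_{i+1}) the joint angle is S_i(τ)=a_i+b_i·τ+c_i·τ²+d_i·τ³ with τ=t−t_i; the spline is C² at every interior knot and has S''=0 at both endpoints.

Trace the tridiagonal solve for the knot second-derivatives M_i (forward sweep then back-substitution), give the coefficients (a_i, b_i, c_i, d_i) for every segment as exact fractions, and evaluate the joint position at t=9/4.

Δ: Δ0=-5/2, Δ1=9, Δ2=-5
row 1: diag=6, rhs=69; c'=1/6, d'=23/2
row 2: denom=4−1·1/6=23/6; d'=(-84−1·23/2)/(23/6)=-573/23
back: M2=-573/23
back: M1=23/2−1/6·-573/23=360/23
M: M0=0, M1=360/23, M2=-573/23, M3=0
seg 0: a=1, c=M0/2=0, d=(M1−M0)/(6·2)=30/23, b=Δ0−h0·(2M0+M1)/6=-355/46
seg 1: a=-4, c=M1/2=180/23, d=(M2−M1)/(6·1)=-311/46, b=Δ1−h1·(2M1+M2)/6=365/46
seg 2: a=5, c=M2/2=-573/46, d=(M3−M2)/(6·1)=191/46, b=Δ2−h2·(2M2+M3)/6=76/23
t_q=9/4 → seg 1, τ=1/4; S=-4+365/46·τ+180/23·τ²+-311/46·τ³=-209/128

  seg 0: a=1 b=-355/46 c=0 d=30/23
  seg 1: a=-4 b=365/46 c=180/23 d=-311/46
  seg 2: a=5 b=76/23 c=-573/46 d=191/46
S(9/4) = -209/128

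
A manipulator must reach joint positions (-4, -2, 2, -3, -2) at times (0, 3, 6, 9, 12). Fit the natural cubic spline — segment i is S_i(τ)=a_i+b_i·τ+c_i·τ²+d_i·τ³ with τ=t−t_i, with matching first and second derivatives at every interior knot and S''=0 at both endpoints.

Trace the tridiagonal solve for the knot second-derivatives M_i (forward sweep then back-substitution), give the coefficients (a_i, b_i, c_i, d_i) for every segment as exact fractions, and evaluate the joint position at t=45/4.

  seg 0: a=-4 b=5/21 c=0 d=1/21
  seg 1: a=-2 b=32/21 c=3/7 d=-31/189
  seg 2: a=2 b=-1/3 c=-22/21 d=38/189
  seg 3: a=-3 b=-25/21 c=16/21 d=-16/189
S(45/4) = -39/14

Δ: Δ0=2/3, Δ1=4/3, Δ2=-5/3, Δ3=1/3
row 1: diag=12, rhs=4; c'=1/4, d'=1/3
row 2: denom=12−3·1/4=45/4; d'=(-18−3·1/3)/(45/4)=-76/45
row 3: denom=12−3·4/15=56/5; d'=(12−3·-76/45)/(56/5)=32/21
back: M3=32/21
back: M2=-76/45−4/15·32/21=-44/21
back: M1=1/3−1/4·-44/21=6/7
M: M0=0, M1=6/7, M2=-44/21, M3=32/21, M4=0
seg 0: a=-4, c=M0/2=0, d=(M1−M0)/(6·3)=1/21, b=Δ0−h0·(2M0+M1)/6=5/21
seg 1: a=-2, c=M1/2=3/7, d=(M2−M1)/(6·3)=-31/189, b=Δ1−h1·(2M1+M2)/6=32/21
seg 2: a=2, c=M2/2=-22/21, d=(M3−M2)/(6·3)=38/189, b=Δ2−h2·(2M2+M3)/6=-1/3
seg 3: a=-3, c=M3/2=16/21, d=(M4−M3)/(6·3)=-16/189, b=Δ3−h3·(2M3+M4)/6=-25/21
t_q=45/4 → seg 3, τ=9/4; S=-3+-25/21·τ+16/21·τ²+-16/189·τ³=-39/14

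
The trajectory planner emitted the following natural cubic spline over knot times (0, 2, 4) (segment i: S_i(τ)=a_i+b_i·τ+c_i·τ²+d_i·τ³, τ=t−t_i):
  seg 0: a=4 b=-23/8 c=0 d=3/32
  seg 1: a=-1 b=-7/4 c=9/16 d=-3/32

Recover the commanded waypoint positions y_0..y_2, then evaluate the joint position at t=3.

y_0 = S_0(0) = a_0 = 4
y_1 = S_1(0) = a_1 = -1
y_2 = S_1(2) = -3
t_q=3 is in segment 1 (τ=1); S_1(τ)=-73/32

y_0=4 y_1=-1 y_2=-3
S(3) = -73/32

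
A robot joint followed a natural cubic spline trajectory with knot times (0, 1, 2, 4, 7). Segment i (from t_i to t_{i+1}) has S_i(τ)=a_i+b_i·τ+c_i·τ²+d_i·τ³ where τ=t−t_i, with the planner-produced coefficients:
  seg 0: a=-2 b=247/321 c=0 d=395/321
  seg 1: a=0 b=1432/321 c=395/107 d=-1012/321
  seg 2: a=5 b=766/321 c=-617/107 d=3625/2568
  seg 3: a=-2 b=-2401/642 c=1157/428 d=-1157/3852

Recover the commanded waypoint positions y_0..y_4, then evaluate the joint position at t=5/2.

y_0=-2 y_1=0 y_2=5 y_3=-2 y_4=3
S(5/2) = 33747/6848

y_0 = S_0(0) = a_0 = -2
y_1 = S_1(0) = a_1 = 0
y_2 = S_2(0) = a_2 = 5
y_3 = S_3(0) = a_3 = -2
y_4 = S_3(3) = 3
t_q=5/2 is in segment 2 (τ=1/2); S_2(τ)=33747/6848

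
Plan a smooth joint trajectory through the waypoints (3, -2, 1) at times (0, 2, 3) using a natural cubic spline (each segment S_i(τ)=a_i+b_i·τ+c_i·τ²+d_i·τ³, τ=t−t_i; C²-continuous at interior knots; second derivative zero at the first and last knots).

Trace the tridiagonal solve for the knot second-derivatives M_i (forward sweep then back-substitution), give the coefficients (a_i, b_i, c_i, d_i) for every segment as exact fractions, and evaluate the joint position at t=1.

Δ: Δ0=-5/2, Δ1=3
row 1: diag=6, rhs=33; c'=1/6, d'=11/2
back: M1=11/2
M: M0=0, M1=11/2, M2=0
seg 0: a=3, c=M0/2=0, d=(M1−M0)/(6·2)=11/24, b=Δ0−h0·(2M0+M1)/6=-13/3
seg 1: a=-2, c=M1/2=11/4, d=(M2−M1)/(6·1)=-11/12, b=Δ1−h1·(2M1+M2)/6=7/6
t_q=1 → seg 0, τ=1; S=3+-13/3·τ+0·τ²+11/24·τ³=-7/8

  seg 0: a=3 b=-13/3 c=0 d=11/24
  seg 1: a=-2 b=7/6 c=11/4 d=-11/12
S(1) = -7/8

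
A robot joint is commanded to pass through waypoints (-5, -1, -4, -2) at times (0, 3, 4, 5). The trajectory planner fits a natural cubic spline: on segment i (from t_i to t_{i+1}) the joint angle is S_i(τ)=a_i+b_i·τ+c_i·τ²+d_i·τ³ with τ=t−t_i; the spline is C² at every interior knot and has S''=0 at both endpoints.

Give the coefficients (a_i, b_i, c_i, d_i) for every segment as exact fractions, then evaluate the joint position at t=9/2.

Δ: Δ0=4/3, Δ1=-3, Δ2=2
row 1: diag=8, rhs=-26; c'=1/8, d'=-13/4
row 2: denom=4−1·1/8=31/8; d'=(30−1·-13/4)/(31/8)=266/31
back: M2=266/31
back: M1=-13/4−1/8·266/31=-134/31
M: M0=0, M1=-134/31, M2=266/31, M3=0
seg 0: a=-5, c=M0/2=0, d=(M1−M0)/(6·3)=-67/279, b=Δ0−h0·(2M0+M1)/6=325/93
seg 1: a=-1, c=M1/2=-67/31, d=(M2−M1)/(6·1)=200/93, b=Δ1−h1·(2M1+M2)/6=-278/93
seg 2: a=-4, c=M2/2=133/31, d=(M3−M2)/(6·1)=-133/93, b=Δ2−h2·(2M2+M3)/6=-80/93
t_q=9/2 → seg 2, τ=1/2; S=-4+-80/93·τ+133/31·τ²+-133/93·τ³=-877/248

  seg 0: a=-5 b=325/93 c=0 d=-67/279
  seg 1: a=-1 b=-278/93 c=-67/31 d=200/93
  seg 2: a=-4 b=-80/93 c=133/31 d=-133/93
S(9/2) = -877/248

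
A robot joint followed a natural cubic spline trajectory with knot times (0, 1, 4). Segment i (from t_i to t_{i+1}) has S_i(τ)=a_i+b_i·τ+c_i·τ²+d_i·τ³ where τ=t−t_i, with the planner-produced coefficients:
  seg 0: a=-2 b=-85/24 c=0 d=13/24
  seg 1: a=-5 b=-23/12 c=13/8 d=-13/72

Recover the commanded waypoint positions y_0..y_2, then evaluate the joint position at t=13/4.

y_0=-2 y_1=-5 y_2=-1
S(13/4) = -1609/512

y_0 = S_0(0) = a_0 = -2
y_1 = S_1(0) = a_1 = -5
y_2 = S_1(3) = -1
t_q=13/4 is in segment 1 (τ=9/4); S_1(τ)=-1609/512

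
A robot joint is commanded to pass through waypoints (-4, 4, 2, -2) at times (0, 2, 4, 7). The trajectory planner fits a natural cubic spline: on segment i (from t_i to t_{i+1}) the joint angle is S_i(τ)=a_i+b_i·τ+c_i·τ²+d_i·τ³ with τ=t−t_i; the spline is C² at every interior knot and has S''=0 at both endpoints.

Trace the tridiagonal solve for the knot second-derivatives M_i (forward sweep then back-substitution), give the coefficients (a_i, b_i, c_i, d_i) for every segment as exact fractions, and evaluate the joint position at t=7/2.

  seg 0: a=-4 b=302/57 c=0 d=-37/114
  seg 1: a=4 b=80/57 c=-37/19 d=85/228
  seg 2: a=2 b=-109/57 c=11/38 d=-11/342
S(7/2) = 1813/608

Δ: Δ0=4, Δ1=-1, Δ2=-4/3
row 1: diag=8, rhs=-30; c'=1/4, d'=-15/4
row 2: denom=10−2·1/4=19/2; d'=(-2−2·-15/4)/(19/2)=11/19
back: M2=11/19
back: M1=-15/4−1/4·11/19=-74/19
M: M0=0, M1=-74/19, M2=11/19, M3=0
seg 0: a=-4, c=M0/2=0, d=(M1−M0)/(6·2)=-37/114, b=Δ0−h0·(2M0+M1)/6=302/57
seg 1: a=4, c=M1/2=-37/19, d=(M2−M1)/(6·2)=85/228, b=Δ1−h1·(2M1+M2)/6=80/57
seg 2: a=2, c=M2/2=11/38, d=(M3−M2)/(6·3)=-11/342, b=Δ2−h2·(2M2+M3)/6=-109/57
t_q=7/2 → seg 1, τ=3/2; S=4+80/57·τ+-37/19·τ²+85/228·τ³=1813/608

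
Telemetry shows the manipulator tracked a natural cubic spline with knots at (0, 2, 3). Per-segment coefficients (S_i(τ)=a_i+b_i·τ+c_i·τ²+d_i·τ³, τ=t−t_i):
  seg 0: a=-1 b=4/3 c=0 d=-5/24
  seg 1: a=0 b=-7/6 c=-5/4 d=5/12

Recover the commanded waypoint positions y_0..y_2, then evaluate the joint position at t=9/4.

y_0=-1 y_1=0 y_2=-2
S(9/4) = -93/256

y_0 = S_0(0) = a_0 = -1
y_1 = S_1(0) = a_1 = 0
y_2 = S_1(1) = -2
t_q=9/4 is in segment 1 (τ=1/4); S_1(τ)=-93/256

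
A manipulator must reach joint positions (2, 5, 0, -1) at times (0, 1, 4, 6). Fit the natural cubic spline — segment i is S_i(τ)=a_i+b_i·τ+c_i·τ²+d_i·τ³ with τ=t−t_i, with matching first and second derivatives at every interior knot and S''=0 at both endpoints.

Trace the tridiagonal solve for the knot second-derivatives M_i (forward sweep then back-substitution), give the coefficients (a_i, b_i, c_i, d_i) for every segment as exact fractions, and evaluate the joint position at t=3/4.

Δ: Δ0=3, Δ1=-5/3, Δ2=-1/2
row 1: diag=8, rhs=-28; c'=3/8, d'=-7/2
row 2: denom=10−3·3/8=71/8; d'=(7−3·-7/2)/(71/8)=140/71
back: M2=140/71
back: M1=-7/2−3/8·140/71=-301/71
M: M0=0, M1=-301/71, M2=140/71, M3=0
seg 0: a=2, c=M0/2=0, d=(M1−M0)/(6·1)=-301/426, b=Δ0−h0·(2M0+M1)/6=1579/426
seg 1: a=5, c=M1/2=-301/142, d=(M2−M1)/(6·3)=49/142, b=Δ1−h1·(2M1+M2)/6=338/213
seg 2: a=0, c=M2/2=70/71, d=(M3−M2)/(6·2)=-35/213, b=Δ2−h2·(2M2+M3)/6=-773/426
t_q=3/4 → seg 0, τ=3/4; S=2+1579/426·τ+0·τ²+-301/426·τ³=40731/9088

  seg 0: a=2 b=1579/426 c=0 d=-301/426
  seg 1: a=5 b=338/213 c=-301/142 d=49/142
  seg 2: a=0 b=-773/426 c=70/71 d=-35/213
S(3/4) = 40731/9088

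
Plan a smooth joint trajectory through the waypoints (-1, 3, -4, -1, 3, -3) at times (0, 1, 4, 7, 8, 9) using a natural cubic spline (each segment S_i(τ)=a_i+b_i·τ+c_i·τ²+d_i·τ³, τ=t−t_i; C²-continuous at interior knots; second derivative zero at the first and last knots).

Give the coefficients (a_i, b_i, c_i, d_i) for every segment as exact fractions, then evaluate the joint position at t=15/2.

  seg 0: a=-1 b=11876/2409 c=0 d=-2240/2409
  seg 1: a=3 b=5156/2409 c=-2240/803 d=853/1971
  seg 2: a=-4 b=-7015/2409 c=2663/2409 d=1435/21681
  seg 3: a=-1 b=13268/2409 c=1366/803 d=-7730/2409
  seg 4: a=3 b=-1726/2409 c=-6364/803 d=6364/2409
S(15/2) = 5711/3212

Δ: Δ0=4, Δ1=-7/3, Δ2=1, Δ3=4, Δ4=-6
row 1: diag=8, rhs=-38; c'=3/8, d'=-19/4
row 2: denom=12−3·3/8=87/8; d'=(20−3·-19/4)/(87/8)=274/87
row 3: denom=8−3·8/29=208/29; d'=(18−3·274/87)/(208/29)=31/26
row 4: denom=4−1·29/208=803/208; d'=(-60−1·31/26)/(803/208)=-12728/803
back: M4=-12728/803
back: M3=31/26−29/208·-12728/803=2732/803
back: M2=274/87−8/29·2732/803=5326/2409
back: M1=-19/4−3/8·5326/2409=-4480/803
M: M0=0, M1=-4480/803, M2=5326/2409, M3=2732/803, M4=-12728/803, M5=0
seg 0: a=-1, c=M0/2=0, d=(M1−M0)/(6·1)=-2240/2409, b=Δ0−h0·(2M0+M1)/6=11876/2409
seg 1: a=3, c=M1/2=-2240/803, d=(M2−M1)/(6·3)=853/1971, b=Δ1−h1·(2M1+M2)/6=5156/2409
seg 2: a=-4, c=M2/2=2663/2409, d=(M3−M2)/(6·3)=1435/21681, b=Δ2−h2·(2M2+M3)/6=-7015/2409
seg 3: a=-1, c=M3/2=1366/803, d=(M4−M3)/(6·1)=-7730/2409, b=Δ3−h3·(2M3+M4)/6=13268/2409
seg 4: a=3, c=M4/2=-6364/803, d=(M5−M4)/(6·1)=6364/2409, b=Δ4−h4·(2M4+M5)/6=-1726/2409
t_q=15/2 → seg 3, τ=1/2; S=-1+13268/2409·τ+1366/803·τ²+-7730/2409·τ³=5711/3212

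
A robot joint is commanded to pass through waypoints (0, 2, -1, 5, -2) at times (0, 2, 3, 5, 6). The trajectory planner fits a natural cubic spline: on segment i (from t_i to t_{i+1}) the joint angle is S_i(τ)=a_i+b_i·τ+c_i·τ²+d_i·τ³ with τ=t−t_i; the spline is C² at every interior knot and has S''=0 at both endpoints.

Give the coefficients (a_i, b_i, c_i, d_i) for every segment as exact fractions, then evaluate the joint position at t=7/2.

Δ: Δ0=1, Δ1=-3, Δ2=3, Δ3=-7
row 1: diag=6, rhs=-24; c'=1/6, d'=-4
row 2: denom=6−1·1/6=35/6; d'=(36−1·-4)/(35/6)=48/7
row 3: denom=6−2·12/35=186/35; d'=(-60−2·48/7)/(186/35)=-430/31
back: M3=-430/31
back: M2=48/7−12/35·-430/31=360/31
back: M1=-4−1/6·360/31=-184/31
M: M0=0, M1=-184/31, M2=360/31, M3=-430/31, M4=0
seg 0: a=0, c=M0/2=0, d=(M1−M0)/(6·2)=-46/93, b=Δ0−h0·(2M0+M1)/6=277/93
seg 1: a=2, c=M1/2=-92/31, d=(M2−M1)/(6·1)=272/93, b=Δ1−h1·(2M1+M2)/6=-275/93
seg 2: a=-1, c=M2/2=180/31, d=(M3−M2)/(6·2)=-395/186, b=Δ2−h2·(2M2+M3)/6=-11/93
seg 3: a=5, c=M3/2=-215/31, d=(M4−M3)/(6·1)=215/93, b=Δ3−h3·(2M3+M4)/6=-221/93
t_q=7/2 → seg 2, τ=1/2; S=-1+-11/93·τ+180/31·τ²+-395/186·τ³=63/496

  seg 0: a=0 b=277/93 c=0 d=-46/93
  seg 1: a=2 b=-275/93 c=-92/31 d=272/93
  seg 2: a=-1 b=-11/93 c=180/31 d=-395/186
  seg 3: a=5 b=-221/93 c=-215/31 d=215/93
S(7/2) = 63/496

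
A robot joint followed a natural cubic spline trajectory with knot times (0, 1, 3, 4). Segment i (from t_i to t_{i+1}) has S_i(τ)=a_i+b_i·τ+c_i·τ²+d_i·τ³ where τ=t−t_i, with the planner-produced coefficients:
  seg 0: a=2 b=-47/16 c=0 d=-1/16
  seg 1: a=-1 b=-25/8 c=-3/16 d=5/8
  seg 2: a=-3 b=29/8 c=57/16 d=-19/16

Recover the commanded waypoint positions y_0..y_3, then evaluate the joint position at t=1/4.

y_0=2 y_1=-1 y_2=-3 y_3=3
S(1/4) = 1295/1024

y_0 = S_0(0) = a_0 = 2
y_1 = S_1(0) = a_1 = -1
y_2 = S_2(0) = a_2 = -3
y_3 = S_2(1) = 3
t_q=1/4 is in segment 0 (τ=1/4); S_0(τ)=1295/1024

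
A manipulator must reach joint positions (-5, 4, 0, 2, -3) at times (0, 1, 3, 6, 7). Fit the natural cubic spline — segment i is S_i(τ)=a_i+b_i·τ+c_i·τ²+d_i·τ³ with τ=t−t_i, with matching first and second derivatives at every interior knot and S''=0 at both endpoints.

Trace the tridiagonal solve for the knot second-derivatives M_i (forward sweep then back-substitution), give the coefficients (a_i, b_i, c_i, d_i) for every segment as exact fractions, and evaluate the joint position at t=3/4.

  seg 0: a=-5 b=13211/1182 c=0 d=-2573/1182
  seg 1: a=4 b=2746/591 c=-2573/394 d=3791/2364
  seg 2: a=0 b=-1319/591 c=609/197 d=-1256/1773
  seg 3: a=2 b=-1661/591 c=-647/197 d=647/591
S(3/4) = 62139/25216

Δ: Δ0=9, Δ1=-2, Δ2=2/3, Δ3=-5
row 1: diag=6, rhs=-66; c'=1/3, d'=-11
row 2: denom=10−2·1/3=28/3; d'=(16−2·-11)/(28/3)=57/14
row 3: denom=8−3·9/28=197/28; d'=(-34−3·57/14)/(197/28)=-1294/197
back: M3=-1294/197
back: M2=57/14−9/28·-1294/197=1218/197
back: M1=-11−1/3·1218/197=-2573/197
M: M0=0, M1=-2573/197, M2=1218/197, M3=-1294/197, M4=0
seg 0: a=-5, c=M0/2=0, d=(M1−M0)/(6·1)=-2573/1182, b=Δ0−h0·(2M0+M1)/6=13211/1182
seg 1: a=4, c=M1/2=-2573/394, d=(M2−M1)/(6·2)=3791/2364, b=Δ1−h1·(2M1+M2)/6=2746/591
seg 2: a=0, c=M2/2=609/197, d=(M3−M2)/(6·3)=-1256/1773, b=Δ2−h2·(2M2+M3)/6=-1319/591
seg 3: a=2, c=M3/2=-647/197, d=(M4−M3)/(6·1)=647/591, b=Δ3−h3·(2M3+M4)/6=-1661/591
t_q=3/4 → seg 0, τ=3/4; S=-5+13211/1182·τ+0·τ²+-2573/1182·τ³=62139/25216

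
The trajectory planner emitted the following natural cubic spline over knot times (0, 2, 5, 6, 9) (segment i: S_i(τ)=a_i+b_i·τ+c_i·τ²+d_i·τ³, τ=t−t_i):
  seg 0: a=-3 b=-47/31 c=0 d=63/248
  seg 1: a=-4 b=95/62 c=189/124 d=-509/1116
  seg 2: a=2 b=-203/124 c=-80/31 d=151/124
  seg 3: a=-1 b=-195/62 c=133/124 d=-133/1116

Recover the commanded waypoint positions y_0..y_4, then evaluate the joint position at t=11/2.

y_0=-3 y_1=-4 y_2=2 y_3=-1 y_4=-4
S(11/2) = 683/992

y_0 = S_0(0) = a_0 = -3
y_1 = S_1(0) = a_1 = -4
y_2 = S_2(0) = a_2 = 2
y_3 = S_3(0) = a_3 = -1
y_4 = S_3(3) = -4
t_q=11/2 is in segment 2 (τ=1/2); S_2(τ)=683/992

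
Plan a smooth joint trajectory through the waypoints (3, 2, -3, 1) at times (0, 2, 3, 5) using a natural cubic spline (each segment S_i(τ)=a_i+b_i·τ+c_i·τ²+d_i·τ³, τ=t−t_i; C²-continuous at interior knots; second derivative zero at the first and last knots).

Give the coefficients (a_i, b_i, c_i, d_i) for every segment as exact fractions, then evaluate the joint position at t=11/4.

  seg 0: a=3 b=101/70 c=0 d=-17/35
  seg 1: a=2 b=-307/70 c=-102/35 d=23/10
  seg 2: a=-3 b=-116/35 c=279/70 d=-93/140
S(11/4) = -8773/4480

Δ: Δ0=-1/2, Δ1=-5, Δ2=2
row 1: diag=6, rhs=-27; c'=1/6, d'=-9/2
row 2: denom=6−1·1/6=35/6; d'=(42−1·-9/2)/(35/6)=279/35
back: M2=279/35
back: M1=-9/2−1/6·279/35=-204/35
M: M0=0, M1=-204/35, M2=279/35, M3=0
seg 0: a=3, c=M0/2=0, d=(M1−M0)/(6·2)=-17/35, b=Δ0−h0·(2M0+M1)/6=101/70
seg 1: a=2, c=M1/2=-102/35, d=(M2−M1)/(6·1)=23/10, b=Δ1−h1·(2M1+M2)/6=-307/70
seg 2: a=-3, c=M2/2=279/70, d=(M3−M2)/(6·2)=-93/140, b=Δ2−h2·(2M2+M3)/6=-116/35
t_q=11/4 → seg 1, τ=3/4; S=2+-307/70·τ+-102/35·τ²+23/10·τ³=-8773/4480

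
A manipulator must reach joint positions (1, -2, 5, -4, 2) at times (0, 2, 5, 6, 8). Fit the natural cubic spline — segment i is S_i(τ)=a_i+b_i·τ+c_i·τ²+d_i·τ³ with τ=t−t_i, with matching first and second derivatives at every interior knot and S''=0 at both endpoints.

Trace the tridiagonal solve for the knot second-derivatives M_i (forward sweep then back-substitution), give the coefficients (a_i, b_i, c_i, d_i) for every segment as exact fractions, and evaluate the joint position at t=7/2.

  seg 0: a=1 b=-4393/1248 c=0 d=2521/4992
  seg 1: a=-2 b=1585/624 c=2521/832 d=-595/576
  seg 2: a=5 b=-17897/2496 c=-2607/416 d=11075/2496
  seg 3: a=-4 b=-3989/624 c=5861/832 d=-5861/4992
S(7/2) = 34221/6656

Δ: Δ0=-3/2, Δ1=7/3, Δ2=-9, Δ3=3
row 1: diag=10, rhs=23; c'=3/10, d'=23/10
row 2: denom=8−3·3/10=71/10; d'=(-68−3·23/10)/(71/10)=-749/71
row 3: denom=6−1·10/71=416/71; d'=(72−1·-749/71)/(416/71)=5861/416
back: M3=5861/416
back: M2=-749/71−10/71·5861/416=-2607/208
back: M1=23/10−3/10·-2607/208=2521/416
M: M0=0, M1=2521/416, M2=-2607/208, M3=5861/416, M4=0
seg 0: a=1, c=M0/2=0, d=(M1−M0)/(6·2)=2521/4992, b=Δ0−h0·(2M0+M1)/6=-4393/1248
seg 1: a=-2, c=M1/2=2521/832, d=(M2−M1)/(6·3)=-595/576, b=Δ1−h1·(2M1+M2)/6=1585/624
seg 2: a=5, c=M2/2=-2607/416, d=(M3−M2)/(6·1)=11075/2496, b=Δ2−h2·(2M2+M3)/6=-17897/2496
seg 3: a=-4, c=M3/2=5861/832, d=(M4−M3)/(6·2)=-5861/4992, b=Δ3−h3·(2M3+M4)/6=-3989/624
t_q=7/2 → seg 1, τ=3/2; S=-2+1585/624·τ+2521/832·τ²+-595/576·τ³=34221/6656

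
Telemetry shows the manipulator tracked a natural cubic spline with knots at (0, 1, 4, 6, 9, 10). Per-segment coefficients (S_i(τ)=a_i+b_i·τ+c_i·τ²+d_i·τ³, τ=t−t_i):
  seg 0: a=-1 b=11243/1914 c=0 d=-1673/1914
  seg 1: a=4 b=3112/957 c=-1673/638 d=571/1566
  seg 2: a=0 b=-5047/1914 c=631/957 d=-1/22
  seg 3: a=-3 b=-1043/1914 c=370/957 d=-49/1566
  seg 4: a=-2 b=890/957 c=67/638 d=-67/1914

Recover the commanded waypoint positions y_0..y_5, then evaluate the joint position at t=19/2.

y_0 = S_0(0) = a_0 = -1
y_1 = S_1(0) = a_1 = 4
y_2 = S_2(0) = a_2 = 0
y_3 = S_3(0) = a_3 = -3
y_4 = S_4(0) = a_4 = -2
y_5 = S_4(1) = -1
t_q=19/2 is in segment 4 (τ=1/2); S_4(τ)=-7723/5104

y_0=-1 y_1=4 y_2=0 y_3=-3 y_4=-2 y_5=-1
S(19/2) = -7723/5104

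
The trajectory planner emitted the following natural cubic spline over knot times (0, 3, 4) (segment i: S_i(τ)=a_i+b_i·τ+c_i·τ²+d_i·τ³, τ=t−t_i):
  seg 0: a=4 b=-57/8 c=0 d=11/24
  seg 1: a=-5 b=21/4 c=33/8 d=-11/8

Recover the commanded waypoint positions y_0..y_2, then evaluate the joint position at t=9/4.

y_0 = S_0(0) = a_0 = 4
y_1 = S_1(0) = a_1 = -5
y_2 = S_1(1) = 3
t_q=9/4 is in segment 0 (τ=9/4); S_0(τ)=-3487/512

y_0=4 y_1=-5 y_2=3
S(9/4) = -3487/512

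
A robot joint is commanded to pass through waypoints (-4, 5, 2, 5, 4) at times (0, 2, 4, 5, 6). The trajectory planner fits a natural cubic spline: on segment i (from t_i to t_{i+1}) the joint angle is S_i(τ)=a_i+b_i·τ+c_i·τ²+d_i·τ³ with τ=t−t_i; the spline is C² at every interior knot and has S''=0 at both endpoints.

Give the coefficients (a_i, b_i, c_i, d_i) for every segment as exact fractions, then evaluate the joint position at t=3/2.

  seg 0: a=-4 b=20/3 c=0 d=-13/24
  seg 1: a=5 b=1/6 c=-13/4 d=29/24
  seg 2: a=2 b=5/3 c=4 d=-8/3
  seg 3: a=5 b=5/3 c=-4 d=4/3
S(3/2) = 267/64

Δ: Δ0=9/2, Δ1=-3/2, Δ2=3, Δ3=-1
row 1: diag=8, rhs=-36; c'=1/4, d'=-9/2
row 2: denom=6−2·1/4=11/2; d'=(27−2·-9/2)/(11/2)=72/11
row 3: denom=4−1·2/11=42/11; d'=(-24−1·72/11)/(42/11)=-8
back: M3=-8
back: M2=72/11−2/11·-8=8
back: M1=-9/2−1/4·8=-13/2
M: M0=0, M1=-13/2, M2=8, M3=-8, M4=0
seg 0: a=-4, c=M0/2=0, d=(M1−M0)/(6·2)=-13/24, b=Δ0−h0·(2M0+M1)/6=20/3
seg 1: a=5, c=M1/2=-13/4, d=(M2−M1)/(6·2)=29/24, b=Δ1−h1·(2M1+M2)/6=1/6
seg 2: a=2, c=M2/2=4, d=(M3−M2)/(6·1)=-8/3, b=Δ2−h2·(2M2+M3)/6=5/3
seg 3: a=5, c=M3/2=-4, d=(M4−M3)/(6·1)=4/3, b=Δ3−h3·(2M3+M4)/6=5/3
t_q=3/2 → seg 0, τ=3/2; S=-4+20/3·τ+0·τ²+-13/24·τ³=267/64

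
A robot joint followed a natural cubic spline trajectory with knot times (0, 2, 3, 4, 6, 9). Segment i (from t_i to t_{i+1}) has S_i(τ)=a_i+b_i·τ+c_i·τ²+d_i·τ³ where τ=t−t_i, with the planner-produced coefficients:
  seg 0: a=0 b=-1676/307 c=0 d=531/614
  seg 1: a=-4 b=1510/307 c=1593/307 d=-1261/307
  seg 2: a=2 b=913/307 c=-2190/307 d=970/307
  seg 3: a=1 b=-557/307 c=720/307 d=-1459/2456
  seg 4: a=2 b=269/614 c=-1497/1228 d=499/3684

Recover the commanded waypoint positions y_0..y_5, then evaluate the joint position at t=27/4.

y_0=0 y_1=-4 y_2=2 y_3=1 y_4=2 y_5=-4
S(27/4) = 133607/78592

y_0 = S_0(0) = a_0 = 0
y_1 = S_1(0) = a_1 = -4
y_2 = S_2(0) = a_2 = 2
y_3 = S_3(0) = a_3 = 1
y_4 = S_4(0) = a_4 = 2
y_5 = S_4(3) = -4
t_q=27/4 is in segment 4 (τ=3/4); S_4(τ)=133607/78592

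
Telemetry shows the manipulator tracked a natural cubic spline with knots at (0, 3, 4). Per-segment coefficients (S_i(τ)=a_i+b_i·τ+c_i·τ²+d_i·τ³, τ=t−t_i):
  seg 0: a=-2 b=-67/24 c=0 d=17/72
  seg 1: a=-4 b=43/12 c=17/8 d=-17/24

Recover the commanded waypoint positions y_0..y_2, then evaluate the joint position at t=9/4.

y_0=-2 y_1=-4 y_2=1
S(9/4) = -2863/512

y_0 = S_0(0) = a_0 = -2
y_1 = S_1(0) = a_1 = -4
y_2 = S_1(1) = 1
t_q=9/4 is in segment 0 (τ=9/4); S_0(τ)=-2863/512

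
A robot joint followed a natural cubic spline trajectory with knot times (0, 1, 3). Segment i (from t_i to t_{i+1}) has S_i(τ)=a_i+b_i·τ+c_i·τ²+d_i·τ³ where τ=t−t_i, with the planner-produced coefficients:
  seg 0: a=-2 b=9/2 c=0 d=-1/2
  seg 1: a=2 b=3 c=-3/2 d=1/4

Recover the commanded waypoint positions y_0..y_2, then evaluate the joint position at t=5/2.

y_0=-2 y_1=2 y_2=4
S(5/2) = 127/32

y_0 = S_0(0) = a_0 = -2
y_1 = S_1(0) = a_1 = 2
y_2 = S_1(2) = 4
t_q=5/2 is in segment 1 (τ=3/2); S_1(τ)=127/32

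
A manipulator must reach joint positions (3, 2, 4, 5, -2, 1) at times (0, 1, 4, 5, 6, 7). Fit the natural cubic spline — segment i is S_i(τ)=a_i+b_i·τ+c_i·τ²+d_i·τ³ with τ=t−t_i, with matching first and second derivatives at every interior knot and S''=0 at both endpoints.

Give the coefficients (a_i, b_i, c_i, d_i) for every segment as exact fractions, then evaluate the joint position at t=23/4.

  seg 0: a=3 b=-2536/2379 c=0 d=157/2379
  seg 1: a=2 b=-2065/2379 c=157/793 d=746/7137
  seg 2: a=4 b=575/183 c=903/793 d=-7805/2379
  seg 3: a=5 b=-10522/2379 c=-6902/793 d=14575/2379
  seg 4: a=-2 b=-8209/2379 c=7673/793 d=-7673/2379
S(23/4) = -2453/3904

Δ: Δ0=-1, Δ1=2/3, Δ2=1, Δ3=-7, Δ4=3
row 1: diag=8, rhs=10; c'=3/8, d'=5/4
row 2: denom=8−3·3/8=55/8; d'=(2−3·5/4)/(55/8)=-14/55
row 3: denom=4−1·8/55=212/55; d'=(-48−1·-14/55)/(212/55)=-1313/106
row 4: denom=4−1·55/212=793/212; d'=(60−1·-1313/106)/(793/212)=15346/793
back: M4=15346/793
back: M3=-1313/106−55/212·15346/793=-13804/793
back: M2=-14/55−8/55·-13804/793=1806/793
back: M1=5/4−3/8·1806/793=314/793
M: M0=0, M1=314/793, M2=1806/793, M3=-13804/793, M4=15346/793, M5=0
seg 0: a=3, c=M0/2=0, d=(M1−M0)/(6·1)=157/2379, b=Δ0−h0·(2M0+M1)/6=-2536/2379
seg 1: a=2, c=M1/2=157/793, d=(M2−M1)/(6·3)=746/7137, b=Δ1−h1·(2M1+M2)/6=-2065/2379
seg 2: a=4, c=M2/2=903/793, d=(M3−M2)/(6·1)=-7805/2379, b=Δ2−h2·(2M2+M3)/6=575/183
seg 3: a=5, c=M3/2=-6902/793, d=(M4−M3)/(6·1)=14575/2379, b=Δ3−h3·(2M3+M4)/6=-10522/2379
seg 4: a=-2, c=M4/2=7673/793, d=(M5−M4)/(6·1)=-7673/2379, b=Δ4−h4·(2M4+M5)/6=-8209/2379
t_q=23/4 → seg 3, τ=3/4; S=5+-10522/2379·τ+-6902/793·τ²+14575/2379·τ³=-2453/3904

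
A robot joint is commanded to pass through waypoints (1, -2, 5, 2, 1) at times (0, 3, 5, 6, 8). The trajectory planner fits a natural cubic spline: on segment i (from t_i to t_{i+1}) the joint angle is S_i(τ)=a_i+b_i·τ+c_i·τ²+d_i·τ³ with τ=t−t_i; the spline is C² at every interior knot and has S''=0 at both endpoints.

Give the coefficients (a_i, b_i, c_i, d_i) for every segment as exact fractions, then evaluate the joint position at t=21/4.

Δ: Δ0=-1, Δ1=7/2, Δ2=-3, Δ3=-1/2
row 1: diag=10, rhs=27; c'=1/5, d'=27/10
row 2: denom=6−2·1/5=28/5; d'=(-39−2·27/10)/(28/5)=-111/14
row 3: denom=6−1·5/28=163/28; d'=(15−1·-111/14)/(163/28)=642/163
back: M3=642/163
back: M2=-111/14−5/28·642/163=-1407/163
back: M1=27/10−1/5·-1407/163=1443/326
M: M0=0, M1=1443/326, M2=-1407/163, M3=642/163, M4=0
seg 0: a=1, c=M0/2=0, d=(M1−M0)/(6·3)=481/1956, b=Δ0−h0·(2M0+M1)/6=-2095/652
seg 1: a=-2, c=M1/2=1443/652, d=(M2−M1)/(6·2)=-1419/1304, b=Δ1−h1·(2M1+M2)/6=1117/326
seg 2: a=5, c=M2/2=-1407/326, d=(M3−M2)/(6·1)=683/326, b=Δ2−h2·(2M2+M3)/6=-127/163
seg 3: a=2, c=M3/2=321/163, d=(M4−M3)/(6·2)=-107/326, b=Δ3−h3·(2M3+M4)/6=-1019/326
t_q=21/4 → seg 2, τ=1/4; S=5+-127/163·τ+-1407/326·τ²+683/326·τ³=95311/20864

  seg 0: a=1 b=-2095/652 c=0 d=481/1956
  seg 1: a=-2 b=1117/326 c=1443/652 d=-1419/1304
  seg 2: a=5 b=-127/163 c=-1407/326 d=683/326
  seg 3: a=2 b=-1019/326 c=321/163 d=-107/326
S(21/4) = 95311/20864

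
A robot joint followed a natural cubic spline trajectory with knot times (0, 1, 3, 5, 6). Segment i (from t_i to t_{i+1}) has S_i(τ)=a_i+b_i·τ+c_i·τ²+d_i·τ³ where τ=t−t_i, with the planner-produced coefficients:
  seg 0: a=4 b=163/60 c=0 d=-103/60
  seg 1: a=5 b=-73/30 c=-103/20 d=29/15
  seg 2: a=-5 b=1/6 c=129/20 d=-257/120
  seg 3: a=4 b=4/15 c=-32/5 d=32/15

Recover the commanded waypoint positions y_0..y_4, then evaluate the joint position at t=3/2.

y_0 = S_0(0) = a_0 = 4
y_1 = S_1(0) = a_1 = 5
y_2 = S_2(0) = a_2 = -5
y_3 = S_3(0) = a_3 = 4
y_4 = S_3(1) = 0
t_q=3/2 is in segment 1 (τ=1/2); S_1(τ)=219/80

y_0=4 y_1=5 y_2=-5 y_3=4 y_4=0
S(3/2) = 219/80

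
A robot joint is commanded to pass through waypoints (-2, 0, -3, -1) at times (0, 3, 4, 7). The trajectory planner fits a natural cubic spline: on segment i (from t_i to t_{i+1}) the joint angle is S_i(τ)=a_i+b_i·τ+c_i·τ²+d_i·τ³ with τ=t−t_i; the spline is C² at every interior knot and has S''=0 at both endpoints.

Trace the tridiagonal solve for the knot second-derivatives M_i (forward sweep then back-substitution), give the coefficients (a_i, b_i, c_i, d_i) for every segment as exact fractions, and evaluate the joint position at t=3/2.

Δ: Δ0=2/3, Δ1=-3, Δ2=2/3
row 1: diag=8, rhs=-22; c'=1/8, d'=-11/4
row 2: denom=8−1·1/8=63/8; d'=(22−1·-11/4)/(63/8)=22/7
back: M2=22/7
back: M1=-11/4−1/8·22/7=-22/7
M: M0=0, M1=-22/7, M2=22/7, M3=0
seg 0: a=-2, c=M0/2=0, d=(M1−M0)/(6·3)=-11/63, b=Δ0−h0·(2M0+M1)/6=47/21
seg 1: a=0, c=M1/2=-11/7, d=(M2−M1)/(6·1)=22/21, b=Δ1−h1·(2M1+M2)/6=-52/21
seg 2: a=-3, c=M2/2=11/7, d=(M3−M2)/(6·3)=-11/63, b=Δ2−h2·(2M2+M3)/6=-52/21
t_q=3/2 → seg 0, τ=3/2; S=-2+47/21·τ+0·τ²+-11/63·τ³=43/56

  seg 0: a=-2 b=47/21 c=0 d=-11/63
  seg 1: a=0 b=-52/21 c=-11/7 d=22/21
  seg 2: a=-3 b=-52/21 c=11/7 d=-11/63
S(3/2) = 43/56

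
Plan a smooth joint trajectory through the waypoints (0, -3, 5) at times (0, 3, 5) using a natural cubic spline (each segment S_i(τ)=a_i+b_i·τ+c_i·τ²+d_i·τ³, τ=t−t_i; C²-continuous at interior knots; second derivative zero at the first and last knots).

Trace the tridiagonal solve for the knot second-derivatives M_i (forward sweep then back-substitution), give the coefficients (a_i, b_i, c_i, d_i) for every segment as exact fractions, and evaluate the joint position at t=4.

  seg 0: a=0 b=-5/2 c=0 d=1/6
  seg 1: a=-3 b=2 c=3/2 d=-1/4
S(4) = 1/4

Δ: Δ0=-1, Δ1=4
row 1: diag=10, rhs=30; c'=1/5, d'=3
back: M1=3
M: M0=0, M1=3, M2=0
seg 0: a=0, c=M0/2=0, d=(M1−M0)/(6·3)=1/6, b=Δ0−h0·(2M0+M1)/6=-5/2
seg 1: a=-3, c=M1/2=3/2, d=(M2−M1)/(6·2)=-1/4, b=Δ1−h1·(2M1+M2)/6=2
t_q=4 → seg 1, τ=1; S=-3+2·τ+3/2·τ²+-1/4·τ³=1/4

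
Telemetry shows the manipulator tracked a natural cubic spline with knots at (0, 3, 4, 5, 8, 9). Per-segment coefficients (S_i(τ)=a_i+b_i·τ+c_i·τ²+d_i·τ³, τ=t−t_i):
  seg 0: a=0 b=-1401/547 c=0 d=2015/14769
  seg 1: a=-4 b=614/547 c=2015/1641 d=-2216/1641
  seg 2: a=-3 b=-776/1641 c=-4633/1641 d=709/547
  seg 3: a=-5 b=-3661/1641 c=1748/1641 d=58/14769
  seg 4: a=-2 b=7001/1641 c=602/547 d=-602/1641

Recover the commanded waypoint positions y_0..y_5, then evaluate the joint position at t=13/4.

y_0=0 y_1=-4 y_2=-3 y_3=-5 y_4=-2 y_5=3
S(13/4) = -32065/8752

y_0 = S_0(0) = a_0 = 0
y_1 = S_1(0) = a_1 = -4
y_2 = S_2(0) = a_2 = -3
y_3 = S_3(0) = a_3 = -5
y_4 = S_4(0) = a_4 = -2
y_5 = S_4(1) = 3
t_q=13/4 is in segment 1 (τ=1/4); S_1(τ)=-32065/8752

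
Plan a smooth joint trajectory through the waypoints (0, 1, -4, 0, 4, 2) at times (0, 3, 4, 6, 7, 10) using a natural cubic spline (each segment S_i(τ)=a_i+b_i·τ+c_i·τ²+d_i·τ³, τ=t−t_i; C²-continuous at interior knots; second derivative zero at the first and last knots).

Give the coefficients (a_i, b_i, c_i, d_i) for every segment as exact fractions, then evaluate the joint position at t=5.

  seg 0: a=0 b=1838/651 c=0 d=-1621/5859
  seg 1: a=1 b=-3025/651 c=-1621/651 d=1391/651
  seg 2: a=-4 b=-698/217 c=2552/651 d=-61/93
  seg 3: a=0 b=2990/651 c=-10/651 d=-376/651
  seg 4: a=4 b=614/217 c=-1138/651 d=1138/5859
S(5) = -83/21

Δ: Δ0=1/3, Δ1=-5, Δ2=2, Δ3=4, Δ4=-2/3
row 1: diag=8, rhs=-32; c'=1/8, d'=-4
row 2: denom=6−1·1/8=47/8; d'=(42−1·-4)/(47/8)=368/47
row 3: denom=6−2·16/47=250/47; d'=(12−2·368/47)/(250/47)=-86/125
row 4: denom=8−1·47/250=1953/250; d'=(-28−1·-86/125)/(1953/250)=-2276/651
back: M4=-2276/651
back: M3=-86/125−47/250·-2276/651=-20/651
back: M2=368/47−16/47·-20/651=5104/651
back: M1=-4−1/8·5104/651=-3242/651
M: M0=0, M1=-3242/651, M2=5104/651, M3=-20/651, M4=-2276/651, M5=0
seg 0: a=0, c=M0/2=0, d=(M1−M0)/(6·3)=-1621/5859, b=Δ0−h0·(2M0+M1)/6=1838/651
seg 1: a=1, c=M1/2=-1621/651, d=(M2−M1)/(6·1)=1391/651, b=Δ1−h1·(2M1+M2)/6=-3025/651
seg 2: a=-4, c=M2/2=2552/651, d=(M3−M2)/(6·2)=-61/93, b=Δ2−h2·(2M2+M3)/6=-698/217
seg 3: a=0, c=M3/2=-10/651, d=(M4−M3)/(6·1)=-376/651, b=Δ3−h3·(2M3+M4)/6=2990/651
seg 4: a=4, c=M4/2=-1138/651, d=(M5−M4)/(6·3)=1138/5859, b=Δ4−h4·(2M4+M5)/6=614/217
t_q=5 → seg 2, τ=1; S=-4+-698/217·τ+2552/651·τ²+-61/93·τ³=-83/21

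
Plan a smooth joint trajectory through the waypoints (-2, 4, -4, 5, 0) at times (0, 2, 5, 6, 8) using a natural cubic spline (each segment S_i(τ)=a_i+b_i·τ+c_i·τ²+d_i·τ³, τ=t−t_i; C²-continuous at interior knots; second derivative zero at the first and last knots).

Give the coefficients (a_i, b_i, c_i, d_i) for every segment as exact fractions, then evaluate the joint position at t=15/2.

Δ: Δ0=3, Δ1=-8/3, Δ2=9, Δ3=-5/2
row 1: diag=10, rhs=-34; c'=3/10, d'=-17/5
row 2: denom=8−3·3/10=71/10; d'=(70−3·-17/5)/(71/10)=802/71
row 3: denom=6−1·10/71=416/71; d'=(-69−1·802/71)/(416/71)=-5701/416
back: M3=-5701/416
back: M2=802/71−10/71·-5701/416=2751/208
back: M1=-17/5−3/10·2751/208=-3065/416
M: M0=0, M1=-3065/416, M2=2751/208, M3=-5701/416, M4=0
seg 0: a=-2, c=M0/2=0, d=(M1−M0)/(6·2)=-3065/4992, b=Δ0−h0·(2M0+M1)/6=6809/1248
seg 1: a=4, c=M1/2=-3065/832, d=(M2−M1)/(6·3)=659/576, b=Δ1−h1·(2M1+M2)/6=-1193/624
seg 2: a=-4, c=M2/2=2751/416, d=(M3−M2)/(6·1)=-11203/2496, b=Δ2−h2·(2M2+M3)/6=17161/2496
seg 3: a=5, c=M3/2=-5701/832, d=(M4−M3)/(6·2)=5701/4992, b=Δ3−h3·(2M3+M4)/6=4141/624
t_q=15/2 → seg 3, τ=3/2; S=5+4141/624·τ+-5701/832·τ²+5701/4992·τ³=45145/13312

  seg 0: a=-2 b=6809/1248 c=0 d=-3065/4992
  seg 1: a=4 b=-1193/624 c=-3065/832 d=659/576
  seg 2: a=-4 b=17161/2496 c=2751/416 d=-11203/2496
  seg 3: a=5 b=4141/624 c=-5701/832 d=5701/4992
S(15/2) = 45145/13312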